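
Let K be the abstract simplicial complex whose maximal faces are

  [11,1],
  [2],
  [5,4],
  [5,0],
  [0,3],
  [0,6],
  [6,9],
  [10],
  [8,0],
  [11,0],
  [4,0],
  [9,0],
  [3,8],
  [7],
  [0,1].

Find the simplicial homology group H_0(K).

H_0 ≅ Z^4.

Order the vertices as 0 < 1 < 2 < 3 < 4 < 5 < 6 < 7 < 8 < 9 < 10 < 11. Listing each simplex with vertices in this order, K has dimension 1 with simplices:

  0-simplices (12): [0], [1], [2], [3], [4], [5], [6], [7], [8], [9], [10], [11]
  1-simplices (12): [0,1], [0,3], [0,4], [0,5], [0,6], [0,8], [0,9], [0,11], [1,11], [3,8], [4,5], [6,9]

giving chain groups C_0 ≅ Z^12, C_1 ≅ Z^12.

Boundary ∂_1: C_1 → C_0 maps an edge to its endpoints' difference, ∂[p,q] = q − p.
The 12×12 boundary matrix has rank 8 and Smith normal form diag(1,1,1,1,1,1,1,1).

Now H_k = ker ∂_k / im ∂_{k+1}, so:

  H_0: rank C_0 − rank ∂_1 = 12 − 8 = 4, and the invariant factors of ∂_1 are all 1, so H_0 = Z^4.

(K is a triangulation of the disjoint union of a set of 3 points and a wedge of 4 circles.)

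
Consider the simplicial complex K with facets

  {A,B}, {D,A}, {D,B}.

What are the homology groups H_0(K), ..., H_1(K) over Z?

We work with the vertex ordering A < B < D. The simplices of K, each written with vertices in increasing order, are:

  0-simplices (3): A, B, D
  1-simplices (3): AB, AD, BD

giving chain groups C_0 ≅ Z^3, C_1 ≅ Z^3.

Boundary ∂_1: C_1 → C_0 maps an edge to its endpoints' difference, ∂[p,q] = q − p.
The resulting 3×3 matrix has rank 2, and its Smith normal form has invariant factors (1,1).

Computing H_k = (kernel of ∂_k) / (image of ∂_{k+1}):

  H_0: rank C_0 − rank ∂_1 = 3 − 2 = 1, and the invariant factors of ∂_1 are all 1, so H_0 = Z.
  H_1: rank ker ∂_1 − rank ∂_2 = (3 − 2) − 0 = 1, and there is no ∂_2, so H_1 = Z.

(K is a triangulation of the circle S^1.)

H_0 ≅ Z,  H_1 ≅ Z.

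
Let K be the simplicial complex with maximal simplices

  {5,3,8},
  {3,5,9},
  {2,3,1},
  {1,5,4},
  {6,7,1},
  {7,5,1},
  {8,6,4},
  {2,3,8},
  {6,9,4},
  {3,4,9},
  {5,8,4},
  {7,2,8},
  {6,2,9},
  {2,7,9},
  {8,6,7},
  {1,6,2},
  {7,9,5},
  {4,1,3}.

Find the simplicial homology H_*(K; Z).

Order the vertices as 1 < 2 < 3 < 4 < 5 < 6 < 7 < 8 < 9. Listing each simplex with vertices in this order, K has dimension 2 with simplices:

  0-simplices (9): [1], [2], [3], [4], [5], [6], [7], [8], [9]
  1-simplices (27): (27 of them)
  2-simplices (18): [1,2,3], [1,2,6], [1,3,4], [1,4,5], [1,5,7], [1,6,7], [2,3,8], [2,6,9], [2,7,8], [2,7,9], [3,4,9], [3,5,8], [3,5,9], [4,5,8], [4,6,8], [4,6,9], [5,7,9], [6,7,8]

so the chain groups are C_0 ≅ Z^9, C_1 ≅ Z^27, C_2 ≅ Z^18.

∂_1: C_1 → C_0 is given by ∂[p,q] = [q] − [p]. For instance
  ∂[4,9] = [9] − [4].
This gives a 9×27 integer matrix of rank 8; reducing to Smith normal form yields diagonal entries (1,1,1,1,1,1,1,1).

The boundary map ∂_2: C_2 → C_1 sends each 2-simplex [p,q,r] to [q,r] − [p,r] + [p,q]. For instance
  ∂[2,7,9] = [7,9] − [2,9] + [2,7],
  ∂[2,3,8] = [3,8] − [2,8] + [2,3].
The resulting 27×18 matrix has rank 18, and its Smith normal form has invariant factors (1,1,1,1,1,1,1,1,1,1,1,1,1,1,1,1,1,2).

From H_k ≅ ker(∂_k) / im(∂_{k+1}) we obtain:

  H_0: rank C_0 − rank ∂_1 = 9 − 8 = 1, and the invariant factors of ∂_1 are all 1, so H_0 = Z.
  H_1: rank ker ∂_1 − rank ∂_2 = (27 − 8) − 18 = 1, and ∂_2 has invariant factor 2 > 1, so H_1 = Z ⊕ Z/2Z.
  H_2: rank ker ∂_2 − rank ∂_3 = (18 − 18) − 0 = 0, and there is no ∂_3, so H_2 = 0.

(K is a triangulation of the Klein bottle.)

H_0 ≅ Z,  H_1 ≅ Z ⊕ Z/2Z,  H_2 = 0.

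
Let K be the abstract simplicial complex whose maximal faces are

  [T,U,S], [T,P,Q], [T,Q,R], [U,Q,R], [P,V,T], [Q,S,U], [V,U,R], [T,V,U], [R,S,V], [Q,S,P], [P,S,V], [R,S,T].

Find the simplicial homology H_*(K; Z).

K has 7 vertices, 18 edges, 12 triangles.
rank ∂_0 = 0, rank ∂_1 = 6 ⇒ b_0 = 7 − 0 − 6 = 1; all invariant factors of ∂_1 are 1 so no torsion. So H_0 = Z.
rank ∂_1 = 6, rank ∂_2 = 12 ⇒ b_1 = 18 − 6 − 12 = 0; ∂_2 has invariant factor(s) [2] giving torsion. So H_1 = Z/2.
rank ∂_2 = 12, rank ∂_3 = 0 ⇒ b_2 = 12 − 12 − 0 = 0. So H_2 = 0.

H_0 = Z,  H_1 = Z/2,  H_2 = 0.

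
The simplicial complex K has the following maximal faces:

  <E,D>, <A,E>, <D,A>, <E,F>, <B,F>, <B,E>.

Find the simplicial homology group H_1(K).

Order the vertices as A < B < D < E < F. Listing each simplex with vertices in this order, K has dimension 1 with simplices:

  0-simplices (5): A, B, D, E, F
  1-simplices (6): AD, AE, BE, BF, DE, EF

giving chain groups C_0 ≅ Z^5, C_1 ≅ Z^6.

The boundary map ∂_1: C_1 → C_0 is given by ∂[p,q] = [q] − [p]. For instance
  ∂AD = D − A.
As a 5×6 matrix over Z this has rank 4, with invariant factors (1,1,1,1).

From H_k ≅ ker(∂_k) / im(∂_{k+1}) we obtain:

  H_1: rank ker ∂_1 − rank ∂_2 = (6 − 4) − 0 = 2, and there is no ∂_2, so H_1 = Z^2.

(K is a triangulation of a wedge of 2 circles.)

H_1 ≅ Z^2.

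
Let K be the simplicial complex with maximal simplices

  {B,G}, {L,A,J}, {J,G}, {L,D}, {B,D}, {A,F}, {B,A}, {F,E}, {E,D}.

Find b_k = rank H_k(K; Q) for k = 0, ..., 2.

b_0 = 1, b_1 = 3, b_2 = 0.

Order the vertices as A < B < D < E < F < G < J < L. Listing each simplex with vertices in this order, K has dimension 2 with simplices:

  0-simplices (8): A, B, D, E, F, G, J, L
  1-simplices (11): AB, AF, AJ, AL, BD, BG, DE, DL, EF, GJ, JL
  2-simplices (1): AJL

so the chain groups are C_0 ≅ Z^8, C_1 ≅ Z^11, C_2 ≅ Z^1.

∂_1: C_1 → C_0 maps an edge to its endpoints' difference, ∂[p,q] = q − p. For instance
  ∂AJ = J − A.
As a 8×11 matrix over Z this has rank 7, with invariant factors (1,1,1,1,1,1,1).

Boundary ∂_2: C_2 → C_1 maps a triangle to the signed sum of its edges. For instance
  ∂AJL = JL − AL + AJ.
As a 11×1 matrix over Z this has rank 1, with invariant factors (1).

From H_k ≅ ker(∂_k) / im(∂_{k+1}) we obtain:

  H_0: rank C_0 − rank ∂_1 = 8 − 7 = 1, and the invariant factors of ∂_1 are all 1, so H_0 ≅ Z.
  H_1: rank ker ∂_1 − rank ∂_2 = (11 − 7) − 1 = 3, and the invariant factors of ∂_2 are all 1, so H_1 ≅ Z^3.
  H_2: rank ker ∂_2 − rank ∂_3 = (1 − 1) − 0 = 0, and there is no ∂_3, so H_2 ≅ 0.

As a check, the Euler characteristic is 8 − 11 + 1 = -2, which agrees with 1 − 3 + 0 = -2.

Hence the Betti numbers are b_0 = 1, b_1 = 3, b_2 = 0.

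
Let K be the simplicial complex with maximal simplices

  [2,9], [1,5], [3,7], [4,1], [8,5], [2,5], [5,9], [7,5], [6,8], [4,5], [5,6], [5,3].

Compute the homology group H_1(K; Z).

H_1 ≅ Z^4.

We work with the vertex ordering 1 < 2 < 3 < 4 < 5 < 6 < 7 < 8 < 9. The simplices of K, each written with vertices in increasing order, are:

  0-simplices (9): [1], [2], [3], [4], [5], [6], [7], [8], [9]
  1-simplices (12): [1,4], [1,5], [2,5], [2,9], [3,5], [3,7], [4,5], [5,6], [5,7], [5,8], [5,9], [6,8]

so the chain groups are C_0 ≅ Z^9, C_1 ≅ Z^12.

Boundary ∂_1: C_1 → C_0 maps an edge to its endpoints' difference, ∂[p,q] = q − p. For instance
  ∂[2,5] = [5] − [2].
The resulting 9×12 matrix has rank 8, and its Smith normal form has invariant factors (1,1,1,1,1,1,1,1).

Computing H_k = (kernel of ∂_k) / (image of ∂_{k+1}):

  H_1: rank ker ∂_1 − rank ∂_2 = (12 − 8) − 0 = 4, and there is no ∂_2, so H_1 = Z^4.

(K is a triangulation of a wedge of 4 circles.)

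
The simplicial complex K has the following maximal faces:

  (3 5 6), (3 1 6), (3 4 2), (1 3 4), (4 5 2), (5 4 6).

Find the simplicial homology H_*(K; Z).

Order the vertices as 1 < 2 < 3 < 4 < 5 < 6. Listing each simplex with vertices in this order, K has dimension 2 with simplices:

  0-simplices (6): [1], [2], [3], [4], [5], [6]
  1-simplices (12): [1,3], [1,4], [1,6], [2,3], [2,4], [2,5], [3,4], [3,5], [3,6], [4,5], [4,6], [5,6]
  2-simplices (6): [1,3,4], [1,3,6], [2,3,4], [2,4,5], [3,5,6], [4,5,6]

so the chain groups are C_0 ≅ Z^6, C_1 ≅ Z^12, C_2 ≅ Z^6.

∂_1: C_1 → C_0 is given by ∂[p,q] = [q] − [p]. For instance
  ∂[3,4] = [4] − [3].
The resulting 6×12 matrix has rank 5, and its Smith normal form has invariant factors (1,1,1,1,1).

Boundary ∂_2: C_2 → C_1 acts by ∂[p,q,r] = [q,r] − [p,r] + [p,q]. For instance
  ∂[1,3,6] = [3,6] − [1,6] + [1,3],
  ∂[2,3,4] = [3,4] − [2,4] + [2,3].
The resulting 12×6 matrix has rank 6, and its Smith normal form has invariant factors (1,1,1,1,1,1).

From H_k ≅ ker(∂_k) / im(∂_{k+1}) we obtain:

  H_0: rank C_0 − rank ∂_1 = 6 − 5 = 1, and the invariant factors of ∂_1 are all 1, so H_0 ≅ Z.
  H_1: rank ker ∂_1 − rank ∂_2 = (12 − 5) − 6 = 1, and the invariant factors of ∂_2 are all 1, so H_1 ≅ Z.
  H_2: rank ker ∂_2 − rank ∂_3 = (6 − 6) − 0 = 0, and there is no ∂_3, so H_2 ≅ 0.

H_0 ≅ Z,  H_1 ≅ Z,  H_2 = 0.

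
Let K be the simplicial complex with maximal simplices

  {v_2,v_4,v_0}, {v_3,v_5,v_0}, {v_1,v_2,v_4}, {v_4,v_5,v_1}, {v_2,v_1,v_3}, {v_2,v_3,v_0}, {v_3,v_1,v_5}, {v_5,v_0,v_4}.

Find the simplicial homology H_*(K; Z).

H_0 = Z,  H_1 = 0,  H_2 = Z.

We work with the vertex ordering v_0 < v_1 < v_2 < v_3 < v_4 < v_5. The simplices of K, each written with vertices in increasing order, are:

  0-simplices (6): [v_0], [v_1], [v_2], [v_3], [v_4], [v_5]
  1-simplices (12): [v_0,v_2], [v_0,v_3], [v_0,v_4], [v_0,v_5], [v_1,v_2], [v_1,v_3], [v_1,v_4], [v_1,v_5], [v_2,v_3], [v_2,v_4], [v_3,v_5], [v_4,v_5]
  2-simplices (8): [v_0,v_2,v_3], [v_0,v_2,v_4], [v_0,v_3,v_5], [v_0,v_4,v_5], [v_1,v_2,v_3], [v_1,v_2,v_4], [v_1,v_3,v_5], [v_1,v_4,v_5]

Hence C_0 ≅ Z^6, C_1 ≅ Z^12, C_2 ≅ Z^8.

Boundary ∂_1: C_1 → C_0 sends each edge [p,q] (with p < q) to q − p.
The resulting 6×12 matrix has rank 5, and its Smith normal form has invariant factors (1,1,1,1,1).

∂_2: C_2 → C_1 sends each 2-simplex [p,q,r] to [q,r] − [p,r] + [p,q]. For instance
  ∂[v_0,v_4,v_5] = [v_4,v_5] − [v_0,v_5] + [v_0,v_4],
  ∂[v_1,v_2,v_3] = [v_2,v_3] − [v_1,v_3] + [v_1,v_2].
The resulting 12×8 matrix has rank 7, and its Smith normal form has invariant factors (1,1,1,1,1,1,1).

Reading off H_k = ker ∂_k / im ∂_{k+1}:

  H_0: rank C_0 − rank ∂_1 = 6 − 5 = 1, and the invariant factors of ∂_1 are all 1, so H_0 = Z.
  H_1: rank ker ∂_1 − rank ∂_2 = (12 − 5) − 7 = 0, and the invariant factors of ∂_2 are all 1, so H_1 = 0.
  H_2: rank ker ∂_2 − rank ∂_3 = (8 − 7) − 0 = 1, and there is no ∂_3, so H_2 = Z.

As a check, the Euler characteristic is 6 − 12 + 8 = 2, which agrees with 1 − 0 + 1 = 2.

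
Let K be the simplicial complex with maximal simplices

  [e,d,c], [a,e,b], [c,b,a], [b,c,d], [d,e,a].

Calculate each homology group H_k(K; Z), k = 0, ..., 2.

H_0 = Z,  H_1 = Z,  H_2 = 0.

Take the total order a < b < c < d < e on the vertex set. Then K (dimension 2) consists of the simplices:

  0-simplices (5): a, b, c, d, e
  1-simplices (10): ab, ac, ad, ae, bc, bd, be, cd, ce, de
  2-simplices (5): abc, abe, ade, bcd, cde

giving chain groups C_0 ≅ Z^5, C_1 ≅ Z^10, C_2 ≅ Z^5.

∂_1: C_1 → C_0 maps an edge to its endpoints' difference, ∂[p,q] = q − p.
This gives a 5×10 integer matrix of rank 4; reducing to Smith normal form yields diagonal entries (1,1,1,1).

The boundary map ∂_2: C_2 → C_1 sends each 2-simplex [p,q,r] to [q,r] − [p,r] + [p,q]. For instance
  ∂bcd = cd − bd + bc,
  ∂ade = de − ae + ad.
This gives a 10×5 integer matrix of rank 5; reducing to Smith normal form yields diagonal entries (1,1,1,1,1).

Computing H_k = (kernel of ∂_k) / (image of ∂_{k+1}):

  H_0: rank C_0 − rank ∂_1 = 5 − 4 = 1, and the invariant factors of ∂_1 are all 1, so H_0 = Z.
  H_1: rank ker ∂_1 − rank ∂_2 = (10 − 4) − 5 = 1, and the invariant factors of ∂_2 are all 1, so H_1 = Z.
  H_2: rank ker ∂_2 − rank ∂_3 = (5 − 5) − 0 = 0, and there is no ∂_3, so H_2 = 0.

As a check, the Euler characteristic is 5 − 10 + 5 = 0, which agrees with 1 − 1 + 0 = 0.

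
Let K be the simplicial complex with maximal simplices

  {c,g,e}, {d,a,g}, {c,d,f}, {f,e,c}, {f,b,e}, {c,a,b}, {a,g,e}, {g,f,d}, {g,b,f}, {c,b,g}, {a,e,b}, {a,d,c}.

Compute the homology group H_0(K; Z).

H_0 ≅ Z.

Fix the vertex order a < b < c < d < e < f < g and write every simplex with vertices in increasing order. Then dim K = 2 and the simplices of K are:

  0-simplices (7): a, b, c, d, e, f, g
  1-simplices (18): ab, ac, ad, ae, ag, bc, be, bf, bg, cd, ce, cf, cg, df, dg, ef, eg, fg
  2-simplices (12): abc, abe, acd, adg, aeg, bcg, bef, bfg, cdf, cef, ceg, dfg

so the chain groups are C_0 ≅ Z^7, C_1 ≅ Z^18, C_2 ≅ Z^12.

Boundary ∂_1: C_1 → C_0 maps an edge to its endpoints' difference, ∂[p,q] = q − p. For instance
  ∂eg = g − e.
This gives a 7×18 integer matrix of rank 6; reducing to Smith normal form yields diagonal entries (1,1,1,1,1,1).

∂_2: C_2 → C_1 sends each 2-simplex [p,q,r] to [q,r] − [p,r] + [p,q]. For instance
  ∂bcg = cg − bg + bc,
  ∂bef = ef − bf + be.
As a 18×12 matrix over Z this has rank 12, with invariant factors (1,1,1,1,1,1,1,1,1,1,1,2).

Now H_k = ker ∂_k / im ∂_{k+1}, so:

  H_0: rank C_0 − rank ∂_1 = 7 − 6 = 1, and the invariant factors of ∂_1 are all 1, so H_0 ≅ Z.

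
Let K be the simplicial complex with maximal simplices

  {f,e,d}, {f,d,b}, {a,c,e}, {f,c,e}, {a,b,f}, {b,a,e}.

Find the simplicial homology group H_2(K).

Fix the vertex order a < b < c < d < e < f and write every simplex with vertices in increasing order. Then dim K = 2 and the simplices of K are:

  0-simplices (6): a, b, c, d, e, f
  1-simplices (12): ab, ac, ae, af, bd, be, bf, ce, cf, de, df, ef
  2-simplices (6): abe, abf, ace, bdf, cef, def

giving chain groups C_0 ≅ Z^6, C_1 ≅ Z^12, C_2 ≅ Z^6.

The boundary map ∂_1: C_1 → C_0 is given by ∂[p,q] = [q] − [p]. For instance
  ∂ac = c − a.
The 6×12 boundary matrix has rank 5 and Smith normal form diag(1,1,1,1,1).

Boundary ∂_2: C_2 → C_1 sends each 2-simplex [p,q,r] to [q,r] − [p,r] + [p,q]. For instance
  ∂abf = bf − af + ab,
  ∂def = ef − df + de.
This gives a 12×6 integer matrix of rank 6; reducing to Smith normal form yields diagonal entries (1,1,1,1,1,1).

Reading off H_k = ker ∂_k / im ∂_{k+1}:

  H_2: rank ker ∂_2 − rank ∂_3 = (6 − 6) − 0 = 0, and there is no ∂_3, so H_2 = 0.

(K is a triangulation of the cylinder S^1 x I.)

H_2 ≅ 0.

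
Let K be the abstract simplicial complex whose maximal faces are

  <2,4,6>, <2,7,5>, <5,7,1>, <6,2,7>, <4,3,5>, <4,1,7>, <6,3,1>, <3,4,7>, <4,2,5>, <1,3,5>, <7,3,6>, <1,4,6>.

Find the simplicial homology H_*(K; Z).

H_0 = Z,  H_1 = Z/2Z,  H_2 = 0.

K has 7 vertices, 18 edges, 12 triangles.
rank ∂_0 = 0, rank ∂_1 = 6 ⇒ b_0 = 7 − 0 − 6 = 1; all invariant factors of ∂_1 are 1 so no torsion. So H_0 ≅ Z.
rank ∂_1 = 6, rank ∂_2 = 12 ⇒ b_1 = 18 − 6 − 12 = 0; ∂_2 has invariant factor(s) [2] giving torsion. So H_1 ≅ Z/2Z.
rank ∂_2 = 12, rank ∂_3 = 0 ⇒ b_2 = 12 − 12 − 0 = 0. So H_2 ≅ 0.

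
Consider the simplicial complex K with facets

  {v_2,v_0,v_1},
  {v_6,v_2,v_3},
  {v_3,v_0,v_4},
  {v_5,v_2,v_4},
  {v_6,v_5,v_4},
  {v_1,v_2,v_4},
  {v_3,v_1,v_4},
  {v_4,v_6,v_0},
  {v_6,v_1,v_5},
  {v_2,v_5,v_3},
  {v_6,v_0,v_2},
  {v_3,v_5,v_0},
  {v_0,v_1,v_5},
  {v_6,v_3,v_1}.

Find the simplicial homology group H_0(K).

Take the total order v_0 < v_1 < v_2 < v_3 < v_4 < v_5 < v_6 on the vertex set. Then K (dimension 2) consists of the simplices:

  0-simplices (7): [v_0], [v_1], [v_2], [v_3], [v_4], [v_5], [v_6]
  1-simplices (21): (21 of them)
  2-simplices (14): (14 of them)

giving chain groups C_0 ≅ Z^7, C_1 ≅ Z^21, C_2 ≅ Z^14.

The boundary map ∂_1: C_1 → C_0 maps an edge to its endpoints' difference, ∂[p,q] = q − p.
The resulting 7×21 matrix has rank 6, and its Smith normal form has invariant factors (1,1,1,1,1,1).

Boundary ∂_2: C_2 → C_1 acts by ∂[p,q,r] = [q,r] − [p,r] + [p,q]. For instance
  ∂[v_4,v_5,v_6] = [v_5,v_6] − [v_4,v_6] + [v_4,v_5],
  ∂[v_0,v_1,v_5] = [v_1,v_5] − [v_0,v_5] + [v_0,v_1].
As a 21×14 matrix over Z this has rank 13, with invariant factors (1,1,1,1,1,1,1,1,1,1,1,1,1).

Computing H_k = (kernel of ∂_k) / (image of ∂_{k+1}):

  H_0: rank C_0 − rank ∂_1 = 7 − 6 = 1, and the invariant factors of ∂_1 are all 1, so H_0 = Z.

H_0 ≅ Z.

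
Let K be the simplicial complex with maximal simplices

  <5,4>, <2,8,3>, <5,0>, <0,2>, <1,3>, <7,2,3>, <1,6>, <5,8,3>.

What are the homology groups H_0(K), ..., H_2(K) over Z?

We work with the vertex ordering 0 < 1 < 2 < 3 < 4 < 5 < 6 < 7 < 8. The simplices of K, each written with vertices in increasing order, are:

  0-simplices (9): [0], [1], [2], [3], [4], [5], [6], [7], [8]
  1-simplices (12): [0,2], [0,5], [1,3], [1,6], [2,3], [2,7], [2,8], [3,5], [3,7], [3,8], [4,5], [5,8]
  2-simplices (3): [2,3,7], [2,3,8], [3,5,8]

giving chain groups C_0 ≅ Z^9, C_1 ≅ Z^12, C_2 ≅ Z^3.

The boundary map ∂_1: C_1 → C_0 sends each edge [p,q] (with p < q) to q − p. For instance
  ∂[3,5] = [5] − [3].
The resulting 9×12 matrix has rank 8, and its Smith normal form has invariant factors (1,1,1,1,1,1,1,1).

The boundary map ∂_2: C_2 → C_1 maps a triangle to the signed sum of its edges. For instance
  ∂[2,3,8] = [3,8] − [2,8] + [2,3],
  ∂[2,3,7] = [3,7] − [2,7] + [2,3].
As a 12×3 matrix over Z this has rank 3, with invariant factors (1,1,1).

Computing H_k = (kernel of ∂_k) / (image of ∂_{k+1}):

  H_0: rank C_0 − rank ∂_1 = 9 − 8 = 1, and the invariant factors of ∂_1 are all 1, so H_0 = Z.
  H_1: rank ker ∂_1 − rank ∂_2 = (12 − 8) − 3 = 1, and the invariant factors of ∂_2 are all 1, so H_1 = Z.
  H_2: rank ker ∂_2 − rank ∂_3 = (3 − 3) − 0 = 0, and there is no ∂_3, so H_2 = 0.

H_0 ≅ Z,  H_1 ≅ Z,  H_2 = 0.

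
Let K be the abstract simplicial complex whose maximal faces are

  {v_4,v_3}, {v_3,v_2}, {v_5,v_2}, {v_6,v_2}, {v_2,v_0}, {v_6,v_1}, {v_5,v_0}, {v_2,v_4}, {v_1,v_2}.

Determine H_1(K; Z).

Take the total order v_0 < v_1 < v_2 < v_3 < v_4 < v_5 < v_6 on the vertex set. Then K (dimension 1) consists of the simplices:

  0-simplices (7): [v_0], [v_1], [v_2], [v_3], [v_4], [v_5], [v_6]
  1-simplices (9): [v_0,v_2], [v_0,v_5], [v_1,v_2], [v_1,v_6], [v_2,v_3], [v_2,v_4], [v_2,v_5], [v_2,v_6], [v_3,v_4]

Hence C_0 ≅ Z^7, C_1 ≅ Z^9.

Boundary ∂_1: C_1 → C_0 is given by ∂[p,q] = [q] − [p]. For instance
  ∂[v_2,v_4] = [v_4] − [v_2].
The resulting 7×9 matrix has rank 6, and its Smith normal form has invariant factors (1,1,1,1,1,1).

Now H_k = ker ∂_k / im ∂_{k+1}, so:

  H_1: rank ker ∂_1 − rank ∂_2 = (9 − 6) − 0 = 3, and there is no ∂_2, so H_1 ≅ Z^3.

(K is a triangulation of a wedge of 3 circles.)

H_1 ≅ Z^3.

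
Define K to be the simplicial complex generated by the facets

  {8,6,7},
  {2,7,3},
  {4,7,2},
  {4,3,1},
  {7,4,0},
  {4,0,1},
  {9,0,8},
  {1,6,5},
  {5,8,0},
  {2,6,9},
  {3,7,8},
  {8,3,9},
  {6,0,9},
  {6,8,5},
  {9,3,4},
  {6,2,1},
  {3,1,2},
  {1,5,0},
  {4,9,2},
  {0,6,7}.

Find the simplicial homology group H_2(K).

K has 10 vertices, 30 edges, 20 triangles.
rank ∂_2 = 20, rank ∂_3 = 0 ⇒ b_2 = 20 − 20 − 0 = 0. So H_2 ≅ 0.

H_2 ≅ 0.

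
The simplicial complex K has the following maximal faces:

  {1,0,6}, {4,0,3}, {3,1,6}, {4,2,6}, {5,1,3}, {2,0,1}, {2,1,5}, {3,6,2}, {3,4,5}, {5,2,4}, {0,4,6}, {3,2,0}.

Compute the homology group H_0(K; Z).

H_0 = Z.

Take the total order 0 < 1 < 2 < 3 < 4 < 5 < 6 on the vertex set. Then K (dimension 2) consists of the simplices:

  0-simplices (7): [0], [1], [2], [3], [4], [5], [6]
  1-simplices (18): [0,1], [0,2], [0,3], [0,4], [0,6], [1,2], [1,3], [1,5], [1,6], [2,3], [2,4], [2,5], [2,6], [3,4], [3,5], [3,6], [4,5], [4,6]
  2-simplices (12): [0,1,2], [0,1,6], [0,2,3], [0,3,4], [0,4,6], [1,2,5], [1,3,5], [1,3,6], [2,3,6], [2,4,5], [2,4,6], [3,4,5]

Hence C_0 ≅ Z^7, C_1 ≅ Z^18, C_2 ≅ Z^12.

Boundary ∂_1: C_1 → C_0 sends each edge [p,q] (with p < q) to q − p.
This gives a 7×18 integer matrix of rank 6; reducing to Smith normal form yields diagonal entries (1,1,1,1,1,1).

∂_2: C_2 → C_1 maps a triangle to the signed sum of its edges. For instance
  ∂[0,1,2] = [1,2] − [0,2] + [0,1],
  ∂[2,3,6] = [3,6] − [2,6] + [2,3].
As a 18×12 matrix over Z this has rank 12, with invariant factors (1,1,1,1,1,1,1,1,1,1,1,2).

Computing H_k = (kernel of ∂_k) / (image of ∂_{k+1}):

  H_0: rank C_0 − rank ∂_1 = 7 − 6 = 1, and the invariant factors of ∂_1 are all 1, so H_0 = Z.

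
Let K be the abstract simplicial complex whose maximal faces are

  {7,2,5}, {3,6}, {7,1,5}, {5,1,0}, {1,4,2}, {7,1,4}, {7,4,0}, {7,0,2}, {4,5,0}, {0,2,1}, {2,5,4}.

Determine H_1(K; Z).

H_1 = Z/2.

Order the vertices as 0 < 1 < 2 < 3 < 4 < 5 < 6 < 7. Listing each simplex with vertices in this order, K has dimension 2 with simplices:

  0-simplices (8): [0], [1], [2], [3], [4], [5], [6], [7]
  1-simplices (16): [0,1], [0,2], [0,4], [0,5], [0,7], [1,2], [1,4], [1,5], [1,7], [2,4], [2,5], [2,7], [3,6], [4,5], [4,7], [5,7]
  2-simplices (10): [0,1,2], [0,1,5], [0,2,7], [0,4,5], [0,4,7], [1,2,4], [1,4,7], [1,5,7], [2,4,5], [2,5,7]

Hence C_0 ≅ Z^8, C_1 ≅ Z^16, C_2 ≅ Z^10.

The boundary map ∂_1: C_1 → C_0 is given by ∂[p,q] = [q] − [p]. For instance
  ∂[1,4] = [4] − [1].
This gives a 8×16 integer matrix of rank 6; reducing to Smith normal form yields diagonal entries (1,1,1,1,1,1).

∂_2: C_2 → C_1 maps a triangle to the signed sum of its edges. For instance
  ∂[0,4,5] = [4,5] − [0,5] + [0,4],
  ∂[1,4,7] = [4,7] − [1,7] + [1,4].
This gives a 16×10 integer matrix of rank 10; reducing to Smith normal form yields diagonal entries (1,1,1,1,1,1,1,1,1,2).

From H_k ≅ ker(∂_k) / im(∂_{k+1}) we obtain:

  H_1: rank ker ∂_1 − rank ∂_2 = (16 − 6) − 10 = 0, and ∂_2 has invariant factor 2 > 1, so H_1 = Z/2.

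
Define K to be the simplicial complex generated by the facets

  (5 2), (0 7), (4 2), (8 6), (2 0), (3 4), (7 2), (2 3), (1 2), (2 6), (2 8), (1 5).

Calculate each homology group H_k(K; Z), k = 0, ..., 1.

H_0 = Z,  H_1 = Z^4.

Fix the vertex order 0 < 1 < 2 < 3 < 4 < 5 < 6 < 7 < 8 and write every simplex with vertices in increasing order. Then dim K = 1 and the simplices of K are:

  0-simplices (9): [0], [1], [2], [3], [4], [5], [6], [7], [8]
  1-simplices (12): [0,2], [0,7], [1,2], [1,5], [2,3], [2,4], [2,5], [2,6], [2,7], [2,8], [3,4], [6,8]

giving chain groups C_0 ≅ Z^9, C_1 ≅ Z^12.

The boundary map ∂_1: C_1 → C_0 maps an edge to its endpoints' difference, ∂[p,q] = q − p. For instance
  ∂[2,8] = [8] − [2].
The resulting 9×12 matrix has rank 8, and its Smith normal form has invariant factors (1,1,1,1,1,1,1,1).

Computing H_k = (kernel of ∂_k) / (image of ∂_{k+1}):

  H_0: rank C_0 − rank ∂_1 = 9 − 8 = 1, and the invariant factors of ∂_1 are all 1, so H_0 ≅ Z.
  H_1: rank ker ∂_1 − rank ∂_2 = (12 − 8) − 0 = 4, and there is no ∂_2, so H_1 ≅ Z^4.

As a check, the Euler characteristic is 9 − 12 = -3, which agrees with 1 − 4 = -3.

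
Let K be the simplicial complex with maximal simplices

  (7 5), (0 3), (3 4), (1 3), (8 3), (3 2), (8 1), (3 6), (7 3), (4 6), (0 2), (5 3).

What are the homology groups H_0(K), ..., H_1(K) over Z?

H_0 ≅ Z,  H_1 ≅ Z^4.

Order the vertices as 0 < 1 < 2 < 3 < 4 < 5 < 6 < 7 < 8. Listing each simplex with vertices in this order, K has dimension 1 with simplices:

  0-simplices (9): [0], [1], [2], [3], [4], [5], [6], [7], [8]
  1-simplices (12): [0,2], [0,3], [1,3], [1,8], [2,3], [3,4], [3,5], [3,6], [3,7], [3,8], [4,6], [5,7]

Hence C_0 ≅ Z^9, C_1 ≅ Z^12.

The boundary map ∂_1: C_1 → C_0 is given by ∂[p,q] = [q] − [p]. For instance
  ∂[5,7] = [7] − [5].
The 9×12 boundary matrix has rank 8 and Smith normal form diag(1,1,1,1,1,1,1,1).

From H_k ≅ ker(∂_k) / im(∂_{k+1}) we obtain:

  H_0: rank C_0 − rank ∂_1 = 9 − 8 = 1, and the invariant factors of ∂_1 are all 1, so H_0 = Z.
  H_1: rank ker ∂_1 − rank ∂_2 = (12 − 8) − 0 = 4, and there is no ∂_2, so H_1 = Z^4.

As a check, the Euler characteristic is 9 − 12 = -3, which agrees with 1 − 4 = -3.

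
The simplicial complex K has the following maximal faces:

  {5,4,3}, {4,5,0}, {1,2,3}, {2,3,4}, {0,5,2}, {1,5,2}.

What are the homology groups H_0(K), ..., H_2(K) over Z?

We work with the vertex ordering 0 < 1 < 2 < 3 < 4 < 5. The simplices of K, each written with vertices in increasing order, are:

  0-simplices (6): [0], [1], [2], [3], [4], [5]
  1-simplices (12): [0,2], [0,4], [0,5], [1,2], [1,3], [1,5], [2,3], [2,4], [2,5], [3,4], [3,5], [4,5]
  2-simplices (6): [0,2,5], [0,4,5], [1,2,3], [1,2,5], [2,3,4], [3,4,5]

giving chain groups C_0 ≅ Z^6, C_1 ≅ Z^12, C_2 ≅ Z^6.

∂_1: C_1 → C_0 is given by ∂[p,q] = [q] − [p]. For instance
  ∂[4,5] = [5] − [4].
As a 6×12 matrix over Z this has rank 5, with invariant factors (1,1,1,1,1).

∂_2: C_2 → C_1 acts by ∂[p,q,r] = [q,r] − [p,r] + [p,q]. For instance
  ∂[2,3,4] = [3,4] − [2,4] + [2,3],
  ∂[3,4,5] = [4,5] − [3,5] + [3,4].
This gives a 12×6 integer matrix of rank 6; reducing to Smith normal form yields diagonal entries (1,1,1,1,1,1).

Now H_k = ker ∂_k / im ∂_{k+1}, so:

  H_0: rank C_0 − rank ∂_1 = 6 − 5 = 1, and the invariant factors of ∂_1 are all 1, so H_0 ≅ Z.
  H_1: rank ker ∂_1 − rank ∂_2 = (12 − 5) − 6 = 1, and the invariant factors of ∂_2 are all 1, so H_1 ≅ Z.
  H_2: rank ker ∂_2 − rank ∂_3 = (6 − 6) − 0 = 0, and there is no ∂_3, so H_2 ≅ 0.

H_0 = Z,  H_1 = Z,  H_2 = 0.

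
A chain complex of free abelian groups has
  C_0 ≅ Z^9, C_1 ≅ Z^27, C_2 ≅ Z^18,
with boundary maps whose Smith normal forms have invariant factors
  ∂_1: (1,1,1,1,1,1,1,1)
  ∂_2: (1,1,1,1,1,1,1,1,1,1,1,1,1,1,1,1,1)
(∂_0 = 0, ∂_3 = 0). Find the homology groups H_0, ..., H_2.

H_0: b_0 = 9 − 0 − 8 = 1; torsion from ∂_1 factors > 1: none. So H_0 ≅ Z.
H_1: b_1 = 27 − 8 − 17 = 2; torsion from ∂_2 factors > 1: none. So H_1 ≅ Z^2.
H_2: b_2 = 18 − 17 − 0 = 1; torsion from ∂_3 factors > 1: none. So H_2 ≅ Z.

H_0 ≅ Z,  H_1 ≅ Z^2,  H_2 ≅ Z.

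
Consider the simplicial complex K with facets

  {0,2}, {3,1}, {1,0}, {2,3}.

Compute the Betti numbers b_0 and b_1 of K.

Take the total order 0 < 1 < 2 < 3 on the vertex set. Then K (dimension 1) consists of the simplices:

  0-simplices (4): [0], [1], [2], [3]
  1-simplices (4): [0,1], [0,2], [1,3], [2,3]

giving chain groups C_0 ≅ Z^4, C_1 ≅ Z^4.

∂_1: C_1 → C_0 sends each edge [p,q] (with p < q) to q − p. For instance
  ∂[1,3] = [3] − [1].
As a 4×4 matrix over Z this has rank 3, with invariant factors (1,1,1).

From H_k ≅ ker(∂_k) / im(∂_{k+1}) we obtain:

  H_0: rank C_0 − rank ∂_1 = 4 − 3 = 1, and the invariant factors of ∂_1 are all 1, so H_0 = Z.
  H_1: rank ker ∂_1 − rank ∂_2 = (4 − 3) − 0 = 1, and there is no ∂_2, so H_1 = Z.

As a check, the Euler characteristic is 4 − 4 = 0, which agrees with 1 − 1 = 0.

Hence the Betti numbers are b_0 = 1, b_1 = 1.

b_0 = 1, b_1 = 1.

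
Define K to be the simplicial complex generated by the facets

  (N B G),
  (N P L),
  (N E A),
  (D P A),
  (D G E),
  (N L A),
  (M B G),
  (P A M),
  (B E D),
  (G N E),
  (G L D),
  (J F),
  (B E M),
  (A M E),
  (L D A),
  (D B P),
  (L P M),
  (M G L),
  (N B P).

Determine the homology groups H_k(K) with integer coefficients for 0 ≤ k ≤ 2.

We work with the vertex ordering A < B < D < E < F < G < J < L < M < N < P. The simplices of K, each written with vertices in increasing order, are:

  0-simplices (11): A, B, D, E, F, G, J, L, M, N, P
  1-simplices (28): AD, AE, AL, AM, AN, AP, BD, BE, BG, BM, BN, BP, DE, DG, DL, DP, EG, EM, EN, FJ, GL, GM, GN, LM, LN, LP, MP, NP
  2-simplices (18): ADL, ADP, AEM, AEN, ALN, AMP, BDE, BDP, BEM, BGM, BGN, BNP, DEG, DGL, EGN, GLM, LMP, LNP

giving chain groups C_0 ≅ Z^11, C_1 ≅ Z^28, C_2 ≅ Z^18.

Boundary ∂_1: C_1 → C_0 maps an edge to its endpoints' difference, ∂[p,q] = q − p. For instance
  ∂BD = D − B.
The resulting 11×28 matrix has rank 9, and its Smith normal form has invariant factors (1,1,1,1,1,1,1,1,1).

∂_2: C_2 → C_1 sends each 2-simplex [p,q,r] to [q,r] − [p,r] + [p,q]. For instance
  ∂BDP = DP − BP + BD,
  ∂ADP = DP − AP + AD.
This gives a 28×18 integer matrix of rank 18; reducing to Smith normal form yields diagonal entries (1,1,1,1,1,1,1,1,1,1,1,1,1,1,1,1,1,2).

Computing H_k = (kernel of ∂_k) / (image of ∂_{k+1}):

  H_0: rank C_0 − rank ∂_1 = 11 − 9 = 2, and the invariant factors of ∂_1 are all 1, so H_0 ≅ Z^2.
  H_1: rank ker ∂_1 − rank ∂_2 = (28 − 9) − 18 = 1, and ∂_2 has invariant factor 2 > 1, so H_1 ≅ Z ⊕ Z/2Z.
  H_2: rank ker ∂_2 − rank ∂_3 = (18 − 18) − 0 = 0, and there is no ∂_3, so H_2 ≅ 0.

H_0 ≅ Z^2,  H_1 ≅ Z ⊕ Z/2Z,  H_2 = 0.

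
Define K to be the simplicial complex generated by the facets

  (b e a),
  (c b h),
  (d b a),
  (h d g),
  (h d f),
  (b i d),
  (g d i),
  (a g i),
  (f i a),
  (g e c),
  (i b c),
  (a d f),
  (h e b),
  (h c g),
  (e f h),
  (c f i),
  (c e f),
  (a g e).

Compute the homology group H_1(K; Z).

H_1 ≅ Z ⊕ Z/2.

Order the vertices as a < b < c < d < e < f < g < h < i. Listing each simplex with vertices in this order, K has dimension 2 with simplices:

  0-simplices (9): a, b, c, d, e, f, g, h, i
  1-simplices (27): ab, ad, ae, af, ag, ai, bc, bd, be, bh, bi, ce, cf, cg, ch, ci, df, dg, dh, di, ef, eg, eh, fh, fi, gh, gi
  2-simplices (18): abd, abe, adf, aeg, afi, agi, bch, bci, bdi, beh, cef, ceg, cfi, cgh, dfh, dgh, dgi, efh

Hence C_0 ≅ Z^9, C_1 ≅ Z^27, C_2 ≅ Z^18.

The boundary map ∂_1: C_1 → C_0 sends each edge [p,q] (with p < q) to q − p. For instance
  ∂cf = f − c.
The 9×27 boundary matrix has rank 8 and Smith normal form diag(1,1,1,1,1,1,1,1).

Boundary ∂_2: C_2 → C_1 maps a triangle to the signed sum of its edges. For instance
  ∂cgh = gh − ch + cg,
  ∂afi = fi − ai + af.
As a 27×18 matrix over Z this has rank 18, with invariant factors (1,1,1,1,1,1,1,1,1,1,1,1,1,1,1,1,1,2).

From H_k ≅ ker(∂_k) / im(∂_{k+1}) we obtain:

  H_1: rank ker ∂_1 − rank ∂_2 = (27 − 8) − 18 = 1, and ∂_2 has invariant factor 2 > 1, so H_1 ≅ Z ⊕ Z/2.

(K is a triangulation of the Klein bottle.)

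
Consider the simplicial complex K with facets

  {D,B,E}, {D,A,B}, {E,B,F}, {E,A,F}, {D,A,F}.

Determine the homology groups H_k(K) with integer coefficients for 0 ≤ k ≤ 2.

K has 5 vertices, 10 edges, 5 triangles.
rank ∂_0 = 0, rank ∂_1 = 4 ⇒ b_0 = 5 − 0 − 4 = 1; all invariant factors of ∂_1 are 1 so no torsion. So H_0 = Z.
rank ∂_1 = 4, rank ∂_2 = 5 ⇒ b_1 = 10 − 4 − 5 = 1; all invariant factors of ∂_2 are 1 so no torsion. So H_1 = Z.
rank ∂_2 = 5, rank ∂_3 = 0 ⇒ b_2 = 5 − 5 − 0 = 0. So H_2 = 0.

H_0 = Z,  H_1 = Z,  H_2 = 0.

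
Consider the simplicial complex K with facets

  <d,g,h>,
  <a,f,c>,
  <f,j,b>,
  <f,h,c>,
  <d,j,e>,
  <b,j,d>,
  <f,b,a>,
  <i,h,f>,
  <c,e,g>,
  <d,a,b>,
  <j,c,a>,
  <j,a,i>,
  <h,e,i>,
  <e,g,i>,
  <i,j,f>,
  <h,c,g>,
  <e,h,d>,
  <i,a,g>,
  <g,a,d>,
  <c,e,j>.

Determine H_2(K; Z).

H_2 = 0.

Take the total order a < b < c < d < e < f < g < h < i < j on the vertex set. Then K (dimension 2) consists of the simplices:

  0-simplices (10): a, b, c, d, e, f, g, h, i, j
  1-simplices (30): ab, ac, ad, af, ag, ai, aj, bd, bf, bj, ce, cf, cg, ch, cj, de, dg, dh, dj, eg, eh, ei, ej, fh, fi, fj, gh, gi, hi, ij
  2-simplices (20): abd, abf, acf, acj, adg, agi, aij, bdj, bfj, ceg, cej, cfh, cgh, deh, dej, dgh, egi, ehi, fhi, fij

Hence C_0 ≅ Z^10, C_1 ≅ Z^30, C_2 ≅ Z^20.

The boundary map ∂_1: C_1 → C_0 sends each edge [p,q] (with p < q) to q − p. For instance
  ∂gh = h − g.
This gives a 10×30 integer matrix of rank 9; reducing to Smith normal form yields diagonal entries (1,1,1,1,1,1,1,1,1).

Boundary ∂_2: C_2 → C_1 acts by ∂[p,q,r] = [q,r] − [p,r] + [p,q]. For instance
  ∂fhi = hi − fi + fh,
  ∂ehi = hi − ei + eh.
The 30×20 boundary matrix has rank 20 and Smith normal form diag(1,1,1,1,1,1,1,1,1,1,1,1,1,1,1,1,1,1,1,2).

From H_k ≅ ker(∂_k) / im(∂_{k+1}) we obtain:

  H_2: rank ker ∂_2 − rank ∂_3 = (20 − 20) − 0 = 0, and there is no ∂_3, so H_2 ≅ 0.

(K is a triangulation of the Klein bottle.)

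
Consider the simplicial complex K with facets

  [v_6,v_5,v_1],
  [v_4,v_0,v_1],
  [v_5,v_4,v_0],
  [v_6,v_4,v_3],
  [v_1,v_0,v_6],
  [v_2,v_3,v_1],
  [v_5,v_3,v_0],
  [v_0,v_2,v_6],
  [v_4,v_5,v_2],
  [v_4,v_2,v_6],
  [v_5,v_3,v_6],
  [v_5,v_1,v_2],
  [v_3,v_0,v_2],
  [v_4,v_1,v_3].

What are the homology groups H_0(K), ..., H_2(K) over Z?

Fix the vertex order v_0 < v_1 < v_2 < v_3 < v_4 < v_5 < v_6 and write every simplex with vertices in increasing order. Then dim K = 2 and the simplices of K are:

  0-simplices (7): [v_0], [v_1], [v_2], [v_3], [v_4], [v_5], [v_6]
  1-simplices (21): (21 of them)
  2-simplices (14): (14 of them)

giving chain groups C_0 ≅ Z^7, C_1 ≅ Z^21, C_2 ≅ Z^14.

Boundary ∂_1: C_1 → C_0 maps an edge to its endpoints' difference, ∂[p,q] = q − p. For instance
  ∂[v_1,v_2] = [v_2] − [v_1].
As a 7×21 matrix over Z this has rank 6, with invariant factors (1,1,1,1,1,1).

∂_2: C_2 → C_1 sends each 2-simplex [p,q,r] to [q,r] − [p,r] + [p,q]. For instance
  ∂[v_2,v_4,v_6] = [v_4,v_6] − [v_2,v_6] + [v_2,v_4],
  ∂[v_3,v_4,v_6] = [v_4,v_6] − [v_3,v_6] + [v_3,v_4].
This gives a 21×14 integer matrix of rank 13; reducing to Smith normal form yields diagonal entries (1,1,1,1,1,1,1,1,1,1,1,1,1).

From H_k ≅ ker(∂_k) / im(∂_{k+1}) we obtain:

  H_0: rank C_0 − rank ∂_1 = 7 − 6 = 1, and the invariant factors of ∂_1 are all 1, so H_0 ≅ Z.
  H_1: rank ker ∂_1 − rank ∂_2 = (21 − 6) − 13 = 2, and the invariant factors of ∂_2 are all 1, so H_1 ≅ Z^2.
  H_2: rank ker ∂_2 − rank ∂_3 = (14 − 13) − 0 = 1, and there is no ∂_3, so H_2 ≅ Z.

H_0 ≅ Z,  H_1 ≅ Z^2,  H_2 ≅ Z.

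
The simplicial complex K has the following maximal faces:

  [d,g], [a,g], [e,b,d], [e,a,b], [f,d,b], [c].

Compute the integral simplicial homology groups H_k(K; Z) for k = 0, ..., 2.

H_0 ≅ Z^2,  H_1 ≅ Z,  H_2 = 0.

Order the vertices as a < b < c < d < e < f < g. Listing each simplex with vertices in this order, K has dimension 2 with simplices:

  0-simplices (7): a, b, c, d, e, f, g
  1-simplices (9): ab, ae, ag, bd, be, bf, de, df, dg
  2-simplices (3): abe, bde, bdf

giving chain groups C_0 ≅ Z^7, C_1 ≅ Z^9, C_2 ≅ Z^3.

∂_1: C_1 → C_0 is given by ∂[p,q] = [q] − [p].
This gives a 7×9 integer matrix of rank 5; reducing to Smith normal form yields diagonal entries (1,1,1,1,1).

The boundary map ∂_2: C_2 → C_1 sends each 2-simplex [p,q,r] to [q,r] − [p,r] + [p,q]. For instance
  ∂bdf = df − bf + bd,
  ∂bde = de − be + bd.
The 9×3 boundary matrix has rank 3 and Smith normal form diag(1,1,1).

Now H_k = ker ∂_k / im ∂_{k+1}, so:

  H_0: rank C_0 − rank ∂_1 = 7 − 5 = 2, and the invariant factors of ∂_1 are all 1, so H_0 = Z^2.
  H_1: rank ker ∂_1 − rank ∂_2 = (9 − 5) − 3 = 1, and the invariant factors of ∂_2 are all 1, so H_1 = Z.
  H_2: rank ker ∂_2 − rank ∂_3 = (3 − 3) − 0 = 0, and there is no ∂_3, so H_2 = 0.

As a check, the Euler characteristic is 7 − 9 + 3 = 1, which agrees with 2 − 1 + 0 = 1.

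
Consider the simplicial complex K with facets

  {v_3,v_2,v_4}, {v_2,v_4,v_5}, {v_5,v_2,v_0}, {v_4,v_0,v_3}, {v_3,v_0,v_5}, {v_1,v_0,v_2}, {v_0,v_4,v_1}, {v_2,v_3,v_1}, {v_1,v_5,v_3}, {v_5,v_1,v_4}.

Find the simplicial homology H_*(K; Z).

We work with the vertex ordering v_0 < v_1 < v_2 < v_3 < v_4 < v_5. The simplices of K, each written with vertices in increasing order, are:

  0-simplices (6): [v_0], [v_1], [v_2], [v_3], [v_4], [v_5]
  1-simplices (15): (15 of them)
  2-simplices (10): [v_0,v_1,v_2], [v_0,v_1,v_4], [v_0,v_2,v_5], [v_0,v_3,v_4], [v_0,v_3,v_5], [v_1,v_2,v_3], [v_1,v_3,v_5], [v_1,v_4,v_5], [v_2,v_3,v_4], [v_2,v_4,v_5]

giving chain groups C_0 ≅ Z^6, C_1 ≅ Z^15, C_2 ≅ Z^10.

Boundary ∂_1: C_1 → C_0 is given by ∂[p,q] = [q] − [p].
This gives a 6×15 integer matrix of rank 5; reducing to Smith normal form yields diagonal entries (1,1,1,1,1).

The boundary map ∂_2: C_2 → C_1 sends each 2-simplex [p,q,r] to [q,r] − [p,r] + [p,q]. For instance
  ∂[v_1,v_2,v_3] = [v_2,v_3] − [v_1,v_3] + [v_1,v_2],
  ∂[v_1,v_3,v_5] = [v_3,v_5] − [v_1,v_5] + [v_1,v_3].
The resulting 15×10 matrix has rank 10, and its Smith normal form has invariant factors (1,1,1,1,1,1,1,1,1,2).

Reading off H_k = ker ∂_k / im ∂_{k+1}:

  H_0: rank C_0 − rank ∂_1 = 6 − 5 = 1, and the invariant factors of ∂_1 are all 1, so H_0 ≅ Z.
  H_1: rank ker ∂_1 − rank ∂_2 = (15 − 5) − 10 = 0, and ∂_2 has invariant factor 2 > 1, so H_1 ≅ Z/2.
  H_2: rank ker ∂_2 − rank ∂_3 = (10 − 10) − 0 = 0, and there is no ∂_3, so H_2 ≅ 0.

(K is a triangulation of the real projective plane RP^2.)

H_0 ≅ Z,  H_1 ≅ Z/2,  H_2 = 0.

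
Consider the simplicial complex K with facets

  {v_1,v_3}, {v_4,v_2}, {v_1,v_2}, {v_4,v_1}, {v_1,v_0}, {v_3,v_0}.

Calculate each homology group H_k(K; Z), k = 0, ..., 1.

H_0 ≅ Z,  H_1 ≅ Z^2.

K has 5 vertices, 6 edges.
rank ∂_0 = 0, rank ∂_1 = 4 ⇒ b_0 = 5 − 0 − 4 = 1; all invariant factors of ∂_1 are 1 so no torsion. So H_0 = Z.
rank ∂_1 = 4, rank ∂_2 = 0 ⇒ b_1 = 6 − 4 − 0 = 2. So H_1 = Z^2.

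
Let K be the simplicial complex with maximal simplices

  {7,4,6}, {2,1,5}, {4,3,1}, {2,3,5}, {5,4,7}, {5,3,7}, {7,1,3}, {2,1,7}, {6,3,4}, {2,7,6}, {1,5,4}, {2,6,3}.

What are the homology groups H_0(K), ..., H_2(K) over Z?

H_0 = Z,  H_1 = Z/2Z,  H_2 = 0.

We work with the vertex ordering 1 < 2 < 3 < 4 < 5 < 6 < 7. The simplices of K, each written with vertices in increasing order, are:

  0-simplices (7): [1], [2], [3], [4], [5], [6], [7]
  1-simplices (18): [1,2], [1,3], [1,4], [1,5], [1,7], [2,3], [2,5], [2,6], [2,7], [3,4], [3,5], [3,6], [3,7], [4,5], [4,6], [4,7], [5,7], [6,7]
  2-simplices (12): [1,2,5], [1,2,7], [1,3,4], [1,3,7], [1,4,5], [2,3,5], [2,3,6], [2,6,7], [3,4,6], [3,5,7], [4,5,7], [4,6,7]

giving chain groups C_0 ≅ Z^7, C_1 ≅ Z^18, C_2 ≅ Z^12.

Boundary ∂_1: C_1 → C_0 sends each edge [p,q] (with p < q) to q − p. For instance
  ∂[2,5] = [5] − [2].
The 7×18 boundary matrix has rank 6 and Smith normal form diag(1,1,1,1,1,1).

The boundary map ∂_2: C_2 → C_1 sends each 2-simplex [p,q,r] to [q,r] − [p,r] + [p,q]. For instance
  ∂[4,5,7] = [5,7] − [4,7] + [4,5],
  ∂[1,3,4] = [3,4] − [1,4] + [1,3].
This gives a 18×12 integer matrix of rank 12; reducing to Smith normal form yields diagonal entries (1,1,1,1,1,1,1,1,1,1,1,2).

Now H_k = ker ∂_k / im ∂_{k+1}, so:

  H_0: rank C_0 − rank ∂_1 = 7 − 6 = 1, and the invariant factors of ∂_1 are all 1, so H_0 = Z.
  H_1: rank ker ∂_1 − rank ∂_2 = (18 − 6) − 12 = 0, and ∂_2 has invariant factor 2 > 1, so H_1 = Z/2Z.
  H_2: rank ker ∂_2 − rank ∂_3 = (12 − 12) − 0 = 0, and there is no ∂_3, so H_2 = 0.

(K is a triangulation of the real projective plane RP^2.)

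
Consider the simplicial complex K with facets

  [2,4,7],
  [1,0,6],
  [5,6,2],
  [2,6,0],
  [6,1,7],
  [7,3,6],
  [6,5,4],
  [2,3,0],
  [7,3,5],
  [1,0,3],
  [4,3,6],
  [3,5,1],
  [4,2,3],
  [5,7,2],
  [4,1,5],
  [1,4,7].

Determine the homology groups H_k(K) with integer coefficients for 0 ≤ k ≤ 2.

We work with the vertex ordering 0 < 1 < 2 < 3 < 4 < 5 < 6 < 7. The simplices of K, each written with vertices in increasing order, are:

  0-simplices (8): [0], [1], [2], [3], [4], [5], [6], [7]
  1-simplices (24): (24 of them)
  2-simplices (16): [0,1,3], [0,1,6], [0,2,3], [0,2,6], [1,3,5], [1,4,5], [1,4,7], [1,6,7], [2,3,4], [2,4,7], [2,5,6], [2,5,7], [3,4,6], [3,5,7], [3,6,7], [4,5,6]

so the chain groups are C_0 ≅ Z^8, C_1 ≅ Z^24, C_2 ≅ Z^16.

Boundary ∂_1: C_1 → C_0 maps an edge to its endpoints' difference, ∂[p,q] = q − p. For instance
  ∂[5,6] = [6] − [5].
The resulting 8×24 matrix has rank 7, and its Smith normal form has invariant factors (1,1,1,1,1,1,1).

∂_2: C_2 → C_1 sends each 2-simplex [p,q,r] to [q,r] − [p,r] + [p,q]. For instance
  ∂[2,4,7] = [4,7] − [2,7] + [2,4],
  ∂[0,2,3] = [2,3] − [0,3] + [0,2].
This gives a 24×16 integer matrix of rank 15; reducing to Smith normal form yields diagonal entries (1,1,1,1,1,1,1,1,1,1,1,1,1,1,1).

From H_k ≅ ker(∂_k) / im(∂_{k+1}) we obtain:

  H_0: rank C_0 − rank ∂_1 = 8 − 7 = 1, and the invariant factors of ∂_1 are all 1, so H_0 = Z.
  H_1: rank ker ∂_1 − rank ∂_2 = (24 − 7) − 15 = 2, and the invariant factors of ∂_2 are all 1, so H_1 = Z^2.
  H_2: rank ker ∂_2 − rank ∂_3 = (16 − 15) − 0 = 1, and there is no ∂_3, so H_2 = Z.

H_0 = Z,  H_1 = Z^2,  H_2 = Z.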